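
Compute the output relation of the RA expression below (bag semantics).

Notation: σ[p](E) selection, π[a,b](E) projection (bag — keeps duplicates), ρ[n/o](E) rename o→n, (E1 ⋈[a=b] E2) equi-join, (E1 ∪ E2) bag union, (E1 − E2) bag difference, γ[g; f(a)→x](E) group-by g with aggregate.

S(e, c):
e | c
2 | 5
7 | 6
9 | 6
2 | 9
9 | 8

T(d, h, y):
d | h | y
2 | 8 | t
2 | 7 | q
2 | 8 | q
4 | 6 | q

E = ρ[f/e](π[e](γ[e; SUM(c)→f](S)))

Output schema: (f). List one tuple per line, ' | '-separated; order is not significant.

Per-node cardinality:
  S → 5
  γ[e; SUM(c)→f](S) → 3
  π[e](γ[e; SUM(c)→f](S)) → 3
  ρ[f/e](π[e](γ[e; SUM(c)→f](S))) → 3

== RESULT ==
f
2
7
9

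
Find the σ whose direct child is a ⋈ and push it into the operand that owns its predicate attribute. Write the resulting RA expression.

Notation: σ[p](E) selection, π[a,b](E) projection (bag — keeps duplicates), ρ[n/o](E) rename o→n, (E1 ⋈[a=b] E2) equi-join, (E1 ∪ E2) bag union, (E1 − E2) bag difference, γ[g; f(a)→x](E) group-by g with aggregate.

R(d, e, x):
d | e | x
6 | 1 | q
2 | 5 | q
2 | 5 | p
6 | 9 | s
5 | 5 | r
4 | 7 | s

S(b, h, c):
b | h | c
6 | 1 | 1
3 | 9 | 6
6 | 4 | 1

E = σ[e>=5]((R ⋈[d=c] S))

σ filters on e, owned by the left side.
E' = (σ[e>=5](R) ⋈[d=c] S)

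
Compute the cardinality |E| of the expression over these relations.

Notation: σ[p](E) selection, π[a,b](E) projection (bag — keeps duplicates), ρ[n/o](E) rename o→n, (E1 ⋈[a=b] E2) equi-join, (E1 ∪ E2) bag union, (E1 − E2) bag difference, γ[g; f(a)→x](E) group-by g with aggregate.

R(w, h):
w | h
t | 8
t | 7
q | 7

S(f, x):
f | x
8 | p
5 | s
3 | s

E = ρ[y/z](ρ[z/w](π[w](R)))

Row counts bottom-up:
  R → 3
  π[w](R) → 3
  ρ[z/w](π[w](R)) → 3
  ρ[y/z](ρ[z/w](π[w](R))) → 3

|E| = 3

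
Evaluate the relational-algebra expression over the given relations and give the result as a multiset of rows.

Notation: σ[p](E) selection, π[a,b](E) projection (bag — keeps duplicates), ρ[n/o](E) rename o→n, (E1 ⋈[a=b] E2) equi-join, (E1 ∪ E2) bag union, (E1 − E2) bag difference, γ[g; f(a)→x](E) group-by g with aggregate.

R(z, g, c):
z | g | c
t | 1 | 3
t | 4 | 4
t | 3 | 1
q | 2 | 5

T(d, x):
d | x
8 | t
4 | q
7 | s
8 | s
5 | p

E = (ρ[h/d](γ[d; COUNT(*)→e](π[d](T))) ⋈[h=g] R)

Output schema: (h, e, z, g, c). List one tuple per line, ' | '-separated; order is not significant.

Stepwise |·|:
  T → 5
  π[d](T) → 5
  γ[d; COUNT(*)→e](π[d](T)) → 4
  ρ[h/d](γ[d; COUNT(*)→e](π[d](T))) → 4
  R → 4
  (ρ[h/d](γ[d; COUNT(*)→e](π[d](T))) ⋈[h=g] R) → 1

== RESULT ==
h | e | z | g | c
4 | 1 | t | 4 | 4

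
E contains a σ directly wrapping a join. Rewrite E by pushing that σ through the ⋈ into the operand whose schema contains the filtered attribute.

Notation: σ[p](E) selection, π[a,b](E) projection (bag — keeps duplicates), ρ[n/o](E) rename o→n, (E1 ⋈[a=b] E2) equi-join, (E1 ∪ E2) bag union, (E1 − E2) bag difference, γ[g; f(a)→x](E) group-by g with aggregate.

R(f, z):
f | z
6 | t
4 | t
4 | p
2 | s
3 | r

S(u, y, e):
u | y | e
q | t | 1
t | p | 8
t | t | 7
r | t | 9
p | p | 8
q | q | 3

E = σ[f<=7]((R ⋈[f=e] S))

σ filters on f, owned by the left side.
E' = (σ[f<=7](R) ⋈[f=e] S)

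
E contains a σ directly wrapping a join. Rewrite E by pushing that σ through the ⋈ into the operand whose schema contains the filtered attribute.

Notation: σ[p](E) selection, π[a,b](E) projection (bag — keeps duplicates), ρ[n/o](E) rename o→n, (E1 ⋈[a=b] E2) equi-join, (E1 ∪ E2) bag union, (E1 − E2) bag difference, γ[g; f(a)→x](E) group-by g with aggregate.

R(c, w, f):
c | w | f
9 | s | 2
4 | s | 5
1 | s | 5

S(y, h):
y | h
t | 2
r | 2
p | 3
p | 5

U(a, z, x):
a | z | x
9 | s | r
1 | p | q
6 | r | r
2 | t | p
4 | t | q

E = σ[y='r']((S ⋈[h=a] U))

σ filters on y, owned by the left side.
E' = (σ[y='r'](S) ⋈[h=a] U)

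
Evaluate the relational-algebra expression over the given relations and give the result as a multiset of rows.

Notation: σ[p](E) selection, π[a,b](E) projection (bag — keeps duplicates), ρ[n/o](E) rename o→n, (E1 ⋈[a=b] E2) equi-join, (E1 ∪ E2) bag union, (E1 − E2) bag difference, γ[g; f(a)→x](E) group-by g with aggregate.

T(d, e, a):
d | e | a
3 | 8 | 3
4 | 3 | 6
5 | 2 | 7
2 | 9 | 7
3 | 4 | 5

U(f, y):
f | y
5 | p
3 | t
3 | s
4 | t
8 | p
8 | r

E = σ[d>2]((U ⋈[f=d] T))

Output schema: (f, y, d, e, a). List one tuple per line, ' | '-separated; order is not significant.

Per-node cardinality:
  U → 6
  T → 5
  (U ⋈[f=d] T) → 6
  σ[d>2]((U ⋈[f=d] T)) → 6

== RESULT ==
f | y | d | e | a
3 | s | 3 | 4 | 5
3 | s | 3 | 8 | 3
3 | t | 3 | 4 | 5
3 | t | 3 | 8 | 3
4 | t | 4 | 3 | 6
5 | p | 5 | 2 | 7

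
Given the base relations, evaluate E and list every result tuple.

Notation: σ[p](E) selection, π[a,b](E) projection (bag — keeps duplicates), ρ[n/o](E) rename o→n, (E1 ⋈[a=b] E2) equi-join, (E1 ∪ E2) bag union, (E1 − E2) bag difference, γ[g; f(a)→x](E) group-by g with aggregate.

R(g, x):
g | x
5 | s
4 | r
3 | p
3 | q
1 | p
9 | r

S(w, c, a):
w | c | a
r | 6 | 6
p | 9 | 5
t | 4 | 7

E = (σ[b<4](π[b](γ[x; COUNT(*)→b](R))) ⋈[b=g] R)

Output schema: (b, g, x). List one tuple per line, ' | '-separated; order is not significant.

Row counts bottom-up:
  R → 6
  γ[x; COUNT(*)→b](R) → 4
  π[b](γ[x; COUNT(*)→b](R)) → 4
  σ[b<4](π[b](γ[x; COUNT(*)→b](R))) → 4
  R → 6
  (σ[b<4](π[b](γ[x; COUNT(*)→b](R))) ⋈[b=g] R) → 2

== RESULT ==
b | g | x
1 | 1 | p
1 | 1 | p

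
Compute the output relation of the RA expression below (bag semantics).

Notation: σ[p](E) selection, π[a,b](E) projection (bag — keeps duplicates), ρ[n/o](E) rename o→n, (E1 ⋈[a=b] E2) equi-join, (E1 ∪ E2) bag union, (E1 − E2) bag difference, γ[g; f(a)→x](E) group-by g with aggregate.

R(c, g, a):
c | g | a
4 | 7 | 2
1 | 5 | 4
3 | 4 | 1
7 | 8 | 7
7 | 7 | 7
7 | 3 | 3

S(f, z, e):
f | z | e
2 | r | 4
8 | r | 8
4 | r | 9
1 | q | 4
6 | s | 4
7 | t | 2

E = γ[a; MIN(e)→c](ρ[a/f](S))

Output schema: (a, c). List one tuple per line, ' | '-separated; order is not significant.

Subexpression sizes:
  S → 6
  ρ[a/f](S) → 6
  γ[a; MIN(e)→c](ρ[a/f](S)) → 6

== RESULT ==
a | c
1 | 4
2 | 4
4 | 9
6 | 4
7 | 2
8 | 8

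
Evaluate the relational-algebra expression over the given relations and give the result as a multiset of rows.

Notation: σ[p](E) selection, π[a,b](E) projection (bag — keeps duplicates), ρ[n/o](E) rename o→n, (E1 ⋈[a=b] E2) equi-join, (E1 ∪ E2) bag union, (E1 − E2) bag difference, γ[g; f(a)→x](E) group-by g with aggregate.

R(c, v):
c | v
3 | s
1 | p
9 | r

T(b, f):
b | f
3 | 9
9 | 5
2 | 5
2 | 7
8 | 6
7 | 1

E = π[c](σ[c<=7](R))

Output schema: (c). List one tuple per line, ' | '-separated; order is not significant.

Subexpression sizes:
  R → 3
  σ[c<=7](R) → 2
  π[c](σ[c<=7](R)) → 2

== RESULT ==
c
1
3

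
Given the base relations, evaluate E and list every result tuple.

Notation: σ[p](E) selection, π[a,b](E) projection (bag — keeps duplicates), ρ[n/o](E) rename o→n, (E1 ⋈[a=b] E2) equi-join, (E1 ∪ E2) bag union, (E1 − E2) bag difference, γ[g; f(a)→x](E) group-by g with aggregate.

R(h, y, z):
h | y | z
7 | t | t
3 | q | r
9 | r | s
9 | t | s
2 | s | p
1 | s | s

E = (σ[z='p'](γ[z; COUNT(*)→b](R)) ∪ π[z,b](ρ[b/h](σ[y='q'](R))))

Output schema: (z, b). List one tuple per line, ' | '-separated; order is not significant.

Stepwise |·|:
  R → 6
  γ[z; COUNT(*)→b](R) → 4
  σ[z='p'](γ[z; COUNT(*)→b](R)) → 1
  R → 6
  σ[y='q'](R) → 1
  ρ[b/h](σ[y='q'](R)) → 1
  π[z,b](ρ[b/h](σ[y='q'](R))) → 1
  (σ[z='p'](γ[z; COUNT(*)→b](R)) ∪ π[z,b](ρ[b/h](σ[y='q'](R)))) → 2

== RESULT ==
z | b
p | 1
r | 3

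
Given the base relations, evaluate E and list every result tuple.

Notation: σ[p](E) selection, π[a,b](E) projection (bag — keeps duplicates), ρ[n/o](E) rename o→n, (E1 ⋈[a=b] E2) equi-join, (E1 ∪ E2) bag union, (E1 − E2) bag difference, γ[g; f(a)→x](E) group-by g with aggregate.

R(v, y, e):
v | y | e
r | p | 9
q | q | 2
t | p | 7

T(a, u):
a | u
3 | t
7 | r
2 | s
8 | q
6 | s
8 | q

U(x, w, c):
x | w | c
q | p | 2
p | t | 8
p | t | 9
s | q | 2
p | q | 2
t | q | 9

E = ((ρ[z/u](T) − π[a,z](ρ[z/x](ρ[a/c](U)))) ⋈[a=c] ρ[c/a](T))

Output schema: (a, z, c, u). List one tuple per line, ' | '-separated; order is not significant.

Subexpression sizes:
  T → 6
  ρ[z/u](T) → 6
  U → 6
  ρ[a/c](U) → 6
  ρ[z/x](ρ[a/c](U)) → 6
  π[a,z](ρ[z/x](ρ[a/c](U))) → 6
  (ρ[z/u](T) − π[a,z](ρ[z/x](ρ[a/c](U)))) → 5
  T → 6
  ρ[c/a](T) → 6
  ((ρ[z/u](T) − π[a,z](ρ[z/x](ρ[a/c](U)))) ⋈[a=c] ρ[c/a](T)) → 7

== RESULT ==
a | z | c | u
3 | t | 3 | t
6 | s | 6 | s
7 | r | 7 | r
8 | q | 8 | q
8 | q | 8 | q
8 | q | 8 | q
8 | q | 8 | q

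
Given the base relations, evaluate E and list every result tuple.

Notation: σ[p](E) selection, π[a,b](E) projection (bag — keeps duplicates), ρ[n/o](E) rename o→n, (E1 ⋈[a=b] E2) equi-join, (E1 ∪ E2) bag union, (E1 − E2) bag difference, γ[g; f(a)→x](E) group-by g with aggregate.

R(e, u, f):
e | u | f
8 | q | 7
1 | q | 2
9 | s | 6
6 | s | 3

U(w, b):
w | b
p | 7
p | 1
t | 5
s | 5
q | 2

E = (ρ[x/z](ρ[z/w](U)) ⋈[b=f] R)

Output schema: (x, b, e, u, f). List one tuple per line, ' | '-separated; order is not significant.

Subexpression sizes:
  U → 5
  ρ[z/w](U) → 5
  ρ[x/z](ρ[z/w](U)) → 5
  R → 4
  (ρ[x/z](ρ[z/w](U)) ⋈[b=f] R) → 2

== RESULT ==
x | b | e | u | f
p | 7 | 8 | q | 7
q | 2 | 1 | q | 2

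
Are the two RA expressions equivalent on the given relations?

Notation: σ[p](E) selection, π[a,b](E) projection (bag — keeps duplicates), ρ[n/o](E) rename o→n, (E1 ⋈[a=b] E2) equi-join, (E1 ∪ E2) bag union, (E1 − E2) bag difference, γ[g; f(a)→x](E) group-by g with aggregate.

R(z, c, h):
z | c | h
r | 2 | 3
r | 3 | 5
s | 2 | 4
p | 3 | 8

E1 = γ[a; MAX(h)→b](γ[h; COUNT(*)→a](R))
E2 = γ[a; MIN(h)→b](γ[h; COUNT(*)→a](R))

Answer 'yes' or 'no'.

E1 row counts bottom-up:
  R → 4
  γ[h; COUNT(*)→a](R) → 4
  γ[a; MAX(h)→b](γ[h; COUNT(*)→a](R)) → 1
E2 row counts bottom-up:
  R → 4
  γ[h; COUNT(*)→a](R) → 4
  γ[a; MIN(h)→b](γ[h; COUNT(*)→a](R)) → 1

E1 result:
a | b
1 | 8
E2 result:
a | b
1 | 3
Witness: (1, 8) appears 1× in E1 but 0× in E2.

no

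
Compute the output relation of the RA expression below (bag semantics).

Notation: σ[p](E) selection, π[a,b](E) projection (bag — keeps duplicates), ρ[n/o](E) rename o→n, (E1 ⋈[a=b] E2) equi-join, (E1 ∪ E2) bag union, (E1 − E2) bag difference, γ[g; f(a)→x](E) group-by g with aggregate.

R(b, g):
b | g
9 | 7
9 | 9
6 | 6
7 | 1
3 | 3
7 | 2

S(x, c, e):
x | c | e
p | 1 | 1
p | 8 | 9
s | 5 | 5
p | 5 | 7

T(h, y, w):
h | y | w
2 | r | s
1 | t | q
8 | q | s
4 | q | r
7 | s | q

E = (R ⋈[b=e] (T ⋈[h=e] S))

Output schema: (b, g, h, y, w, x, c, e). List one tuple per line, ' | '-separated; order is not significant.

Stepwise |·|:
  R → 6
  T → 5
  S → 4
  (T ⋈[h=e] S) → 2
  (R ⋈[b=e] (T ⋈[h=e] S)) → 2

== RESULT ==
b | g | h | y | w | x | c | e
7 | 1 | 7 | s | q | p | 5 | 7
7 | 2 | 7 | s | q | p | 5 | 7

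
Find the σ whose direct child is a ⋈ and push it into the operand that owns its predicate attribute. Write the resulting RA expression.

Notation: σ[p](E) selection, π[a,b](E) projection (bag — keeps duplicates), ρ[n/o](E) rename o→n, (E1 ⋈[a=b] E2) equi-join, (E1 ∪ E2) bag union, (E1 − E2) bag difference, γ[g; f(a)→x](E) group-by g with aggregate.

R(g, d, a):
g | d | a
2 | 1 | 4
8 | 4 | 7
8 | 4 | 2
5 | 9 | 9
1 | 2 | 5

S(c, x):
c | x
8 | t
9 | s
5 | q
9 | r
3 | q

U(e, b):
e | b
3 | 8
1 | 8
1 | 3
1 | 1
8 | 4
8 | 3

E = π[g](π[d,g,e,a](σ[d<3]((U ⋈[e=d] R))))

σ filters on d, owned by the right side.
E' = π[g](π[d,g,e,a]((U ⋈[e=d] σ[d<3](R))))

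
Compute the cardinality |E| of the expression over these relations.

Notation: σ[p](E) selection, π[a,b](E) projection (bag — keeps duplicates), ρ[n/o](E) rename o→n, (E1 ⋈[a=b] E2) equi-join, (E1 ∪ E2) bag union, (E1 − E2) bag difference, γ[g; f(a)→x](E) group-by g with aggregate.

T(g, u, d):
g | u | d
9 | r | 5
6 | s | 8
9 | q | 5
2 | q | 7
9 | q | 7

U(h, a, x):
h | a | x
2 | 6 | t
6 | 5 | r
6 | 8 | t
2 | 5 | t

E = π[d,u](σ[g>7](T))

Subexpression sizes:
  T → 5
  σ[g>7](T) → 3
  π[d,u](σ[g>7](T)) → 3

|E| = 3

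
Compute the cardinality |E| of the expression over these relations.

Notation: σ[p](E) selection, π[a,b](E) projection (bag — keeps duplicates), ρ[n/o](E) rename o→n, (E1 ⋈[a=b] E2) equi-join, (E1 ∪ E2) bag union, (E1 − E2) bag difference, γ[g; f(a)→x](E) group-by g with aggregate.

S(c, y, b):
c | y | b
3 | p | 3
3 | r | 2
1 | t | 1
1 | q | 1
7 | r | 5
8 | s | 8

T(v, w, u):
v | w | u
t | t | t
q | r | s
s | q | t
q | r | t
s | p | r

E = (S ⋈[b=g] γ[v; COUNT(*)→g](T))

Subexpression sizes:
  S → 6
  T → 5
  γ[v; COUNT(*)→g](T) → 3
  (S ⋈[b=g] γ[v; COUNT(*)→g](T)) → 4

|E| = 4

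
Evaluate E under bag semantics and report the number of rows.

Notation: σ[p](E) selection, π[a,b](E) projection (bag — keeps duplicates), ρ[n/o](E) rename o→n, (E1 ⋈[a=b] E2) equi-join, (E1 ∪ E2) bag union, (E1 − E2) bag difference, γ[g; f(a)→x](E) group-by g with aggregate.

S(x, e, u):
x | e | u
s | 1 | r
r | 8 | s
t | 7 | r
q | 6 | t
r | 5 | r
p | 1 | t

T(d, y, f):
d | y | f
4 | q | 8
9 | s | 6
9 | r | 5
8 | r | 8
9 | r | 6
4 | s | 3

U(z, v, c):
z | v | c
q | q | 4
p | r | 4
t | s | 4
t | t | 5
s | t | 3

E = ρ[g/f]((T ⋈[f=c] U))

Per-node cardinality:
  T → 6
  U → 5
  (T ⋈[f=c] U) → 2
  ρ[g/f]((T ⋈[f=c] U)) → 2

|E| = 2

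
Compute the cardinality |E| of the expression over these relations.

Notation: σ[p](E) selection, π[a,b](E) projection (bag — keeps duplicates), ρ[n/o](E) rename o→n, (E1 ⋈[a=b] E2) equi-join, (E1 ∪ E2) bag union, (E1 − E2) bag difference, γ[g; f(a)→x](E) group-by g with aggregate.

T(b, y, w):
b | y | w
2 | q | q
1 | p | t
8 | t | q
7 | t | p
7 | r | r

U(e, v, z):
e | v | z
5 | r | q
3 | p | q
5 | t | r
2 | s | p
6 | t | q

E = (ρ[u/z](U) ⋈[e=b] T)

Row counts bottom-up:
  U → 5
  ρ[u/z](U) → 5
  T → 5
  (ρ[u/z](U) ⋈[e=b] T) → 1

|E| = 1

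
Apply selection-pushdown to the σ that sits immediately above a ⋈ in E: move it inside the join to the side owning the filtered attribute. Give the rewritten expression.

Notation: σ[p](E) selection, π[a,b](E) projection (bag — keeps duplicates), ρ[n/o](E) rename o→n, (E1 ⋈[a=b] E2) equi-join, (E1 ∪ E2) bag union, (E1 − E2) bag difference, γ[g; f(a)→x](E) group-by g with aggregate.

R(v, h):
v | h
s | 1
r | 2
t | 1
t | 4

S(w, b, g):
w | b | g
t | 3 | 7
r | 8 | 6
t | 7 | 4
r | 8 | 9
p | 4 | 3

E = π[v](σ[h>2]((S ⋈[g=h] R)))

σ filters on h, owned by the right side.
E' = π[v]((S ⋈[g=h] σ[h>2](R)))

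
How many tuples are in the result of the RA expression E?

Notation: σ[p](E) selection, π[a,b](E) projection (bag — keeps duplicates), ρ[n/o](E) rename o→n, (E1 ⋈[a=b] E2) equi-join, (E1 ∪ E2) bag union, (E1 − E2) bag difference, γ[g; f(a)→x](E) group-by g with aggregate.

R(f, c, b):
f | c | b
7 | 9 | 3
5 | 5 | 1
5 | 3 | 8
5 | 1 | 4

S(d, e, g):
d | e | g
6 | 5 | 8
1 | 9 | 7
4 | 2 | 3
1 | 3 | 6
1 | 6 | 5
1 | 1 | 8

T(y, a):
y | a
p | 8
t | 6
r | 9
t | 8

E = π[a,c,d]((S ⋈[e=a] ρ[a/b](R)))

Row counts bottom-up:
  S → 6
  R → 4
  ρ[a/b](R) → 4
  (S ⋈[e=a] ρ[a/b](R)) → 2
  π[a,c,d]((S ⋈[e=a] ρ[a/b](R))) → 2

|E| = 2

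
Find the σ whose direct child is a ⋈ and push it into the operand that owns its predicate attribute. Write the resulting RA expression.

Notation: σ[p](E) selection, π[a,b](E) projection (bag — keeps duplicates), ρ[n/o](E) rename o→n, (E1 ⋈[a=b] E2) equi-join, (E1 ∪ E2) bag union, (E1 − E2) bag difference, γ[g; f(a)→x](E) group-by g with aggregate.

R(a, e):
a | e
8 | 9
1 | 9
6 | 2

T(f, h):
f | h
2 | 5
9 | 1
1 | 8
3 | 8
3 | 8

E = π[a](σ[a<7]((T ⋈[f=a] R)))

σ filters on a, owned by the right side.
E' = π[a]((T ⋈[f=a] σ[a<7](R)))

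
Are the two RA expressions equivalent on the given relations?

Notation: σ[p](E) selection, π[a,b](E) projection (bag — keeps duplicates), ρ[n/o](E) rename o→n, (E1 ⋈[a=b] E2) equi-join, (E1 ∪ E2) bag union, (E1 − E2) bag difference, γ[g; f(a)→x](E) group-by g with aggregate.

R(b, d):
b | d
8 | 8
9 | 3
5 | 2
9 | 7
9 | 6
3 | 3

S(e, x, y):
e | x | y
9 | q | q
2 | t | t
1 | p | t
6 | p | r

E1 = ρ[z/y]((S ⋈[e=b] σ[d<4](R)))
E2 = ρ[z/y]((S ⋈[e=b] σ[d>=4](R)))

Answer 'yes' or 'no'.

E1 per-node cardinality:
  S → 4
  R → 6
  σ[d<4](R) → 3
  (S ⋈[e=b] σ[d<4](R)) → 1
  ρ[z/y]((S ⋈[e=b] σ[d<4](R))) → 1
E2 per-node cardinality:
  S → 4
  R → 6
  σ[d>=4](R) → 3
  (S ⋈[e=b] σ[d>=4](R)) → 2
  ρ[z/y]((S ⋈[e=b] σ[d>=4](R))) → 2

E1 result:
e | x | z | b | d
9 | q | q | 9 | 3
E2 result:
e | x | z | b | d
9 | q | q | 9 | 6
9 | q | q | 9 | 7
Witness: (9, 'q', 'q', 9, 7) appears 0× in E1 but 1× in E2.

no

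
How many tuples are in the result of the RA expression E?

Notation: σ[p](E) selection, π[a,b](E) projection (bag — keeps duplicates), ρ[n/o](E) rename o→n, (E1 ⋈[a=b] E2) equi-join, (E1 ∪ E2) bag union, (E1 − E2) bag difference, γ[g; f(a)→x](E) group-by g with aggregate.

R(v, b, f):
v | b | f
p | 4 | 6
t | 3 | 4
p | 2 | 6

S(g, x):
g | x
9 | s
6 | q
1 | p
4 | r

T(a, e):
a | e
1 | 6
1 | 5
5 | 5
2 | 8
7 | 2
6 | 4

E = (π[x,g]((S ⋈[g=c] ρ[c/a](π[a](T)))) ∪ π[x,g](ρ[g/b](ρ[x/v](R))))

Row counts bottom-up:
  S → 4
  T → 6
  π[a](T) → 6
  ρ[c/a](π[a](T)) → 6
  (S ⋈[g=c] ρ[c/a](π[a](T))) → 3
  π[x,g]((S ⋈[g=c] ρ[c/a](π[a](T)))) → 3
  R → 3
  ρ[x/v](R) → 3
  ρ[g/b](ρ[x/v](R)) → 3
  π[x,g](ρ[g/b](ρ[x/v](R))) → 3
  (π[x,g]((S ⋈[g=c] ρ[c/a](π[a](T)))) ∪ π[x,g](ρ[g/b](ρ[x/v](R)))) → 6

|E| = 6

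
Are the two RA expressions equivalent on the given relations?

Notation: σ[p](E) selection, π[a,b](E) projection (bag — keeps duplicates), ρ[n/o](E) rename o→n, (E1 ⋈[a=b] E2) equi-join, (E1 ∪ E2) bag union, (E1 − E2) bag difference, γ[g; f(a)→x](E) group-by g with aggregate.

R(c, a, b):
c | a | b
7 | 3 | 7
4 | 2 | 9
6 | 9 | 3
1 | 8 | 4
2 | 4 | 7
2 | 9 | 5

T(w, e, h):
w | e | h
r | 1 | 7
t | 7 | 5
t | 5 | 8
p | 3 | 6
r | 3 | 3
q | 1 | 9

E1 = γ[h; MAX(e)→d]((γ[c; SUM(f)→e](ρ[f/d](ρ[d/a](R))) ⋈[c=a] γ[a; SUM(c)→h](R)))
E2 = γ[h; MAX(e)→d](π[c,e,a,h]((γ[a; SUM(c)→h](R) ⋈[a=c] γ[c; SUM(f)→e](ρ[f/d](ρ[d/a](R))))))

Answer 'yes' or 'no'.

E1 row counts bottom-up:
  R → 6
  ρ[d/a](R) → 6
  ρ[f/d](ρ[d/a](R)) → 6
  γ[c; SUM(f)→e](ρ[f/d](ρ[d/a](R))) → 5
  R → 6
  γ[a; SUM(c)→h](R) → 5
  (γ[c; SUM(f)→e](ρ[f/d](ρ[d/a](R))) ⋈[c=a] γ[a; SUM(c)→h](R)) → 2
  γ[h; MAX(e)→d]((γ[c; SUM(f)→e](ρ[f/d](ρ[d/a](R))) ⋈[c=a] γ[a; SUM(c)→h](R))) → 2
E2 row counts bottom-up:
  R → 6
  γ[a; SUM(c)→h](R) → 5
  R → 6
  ρ[d/a](R) → 6
  ρ[f/d](ρ[d/a](R)) → 6
  γ[c; SUM(f)→e](ρ[f/d](ρ[d/a](R))) → 5
  (γ[a; SUM(c)→h](R) ⋈[a=c] γ[c; SUM(f)→e](ρ[f/d](ρ[d/a](R)))) → 2
  π[c,e,a,h]((γ[a; SUM(c)→h](R) ⋈[a=c] γ[c; SUM(f)→e](ρ[f/d](ρ[d/a](R))))) → 2
  γ[h; MAX(e)→d](π[c,e,a,h]((γ[a; SUM(c)→h](R) ⋈[a=c] γ[c; SUM(f)→e](ρ[f/d](ρ[d/a](R)))))) → 2

E1 and E2 produce the same multiset:
h | d
2 | 2
4 | 13

yes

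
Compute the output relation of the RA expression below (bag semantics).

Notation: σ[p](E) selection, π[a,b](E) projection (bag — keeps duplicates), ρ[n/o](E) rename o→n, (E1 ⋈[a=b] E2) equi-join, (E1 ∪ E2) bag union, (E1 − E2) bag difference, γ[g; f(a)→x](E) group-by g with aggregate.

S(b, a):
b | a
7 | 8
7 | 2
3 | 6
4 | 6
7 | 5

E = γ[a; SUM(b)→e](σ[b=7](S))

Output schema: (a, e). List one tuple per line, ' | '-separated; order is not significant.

Stepwise |·|:
  S → 5
  σ[b=7](S) → 3
  γ[a; SUM(b)→e](σ[b=7](S)) → 3

== RESULT ==
a | e
2 | 7
5 | 7
8 | 7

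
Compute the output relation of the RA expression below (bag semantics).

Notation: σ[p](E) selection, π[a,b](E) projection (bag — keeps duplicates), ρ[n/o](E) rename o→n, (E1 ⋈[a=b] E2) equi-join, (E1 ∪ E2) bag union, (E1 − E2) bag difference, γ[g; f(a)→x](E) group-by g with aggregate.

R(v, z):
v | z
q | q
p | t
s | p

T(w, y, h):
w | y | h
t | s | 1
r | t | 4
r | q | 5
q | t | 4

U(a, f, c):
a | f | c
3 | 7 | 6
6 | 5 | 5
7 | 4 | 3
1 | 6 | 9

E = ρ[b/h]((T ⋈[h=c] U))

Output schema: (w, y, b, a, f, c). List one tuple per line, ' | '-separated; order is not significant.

Per-node cardinality:
  T → 4
  U → 4
  (T ⋈[h=c] U) → 1
  ρ[b/h]((T ⋈[h=c] U)) → 1

== RESULT ==
w | y | b | a | f | c
r | q | 5 | 6 | 5 | 5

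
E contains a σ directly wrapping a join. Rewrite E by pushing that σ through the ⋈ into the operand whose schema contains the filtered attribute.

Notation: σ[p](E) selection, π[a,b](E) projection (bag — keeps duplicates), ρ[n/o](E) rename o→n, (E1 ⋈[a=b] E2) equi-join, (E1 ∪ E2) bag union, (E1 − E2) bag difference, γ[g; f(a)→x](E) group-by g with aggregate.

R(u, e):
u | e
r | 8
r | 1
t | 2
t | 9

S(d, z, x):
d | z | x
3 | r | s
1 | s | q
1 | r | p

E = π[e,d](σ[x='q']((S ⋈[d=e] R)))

σ filters on x, owned by the left side.
E' = π[e,d]((σ[x='q'](S) ⋈[d=e] R))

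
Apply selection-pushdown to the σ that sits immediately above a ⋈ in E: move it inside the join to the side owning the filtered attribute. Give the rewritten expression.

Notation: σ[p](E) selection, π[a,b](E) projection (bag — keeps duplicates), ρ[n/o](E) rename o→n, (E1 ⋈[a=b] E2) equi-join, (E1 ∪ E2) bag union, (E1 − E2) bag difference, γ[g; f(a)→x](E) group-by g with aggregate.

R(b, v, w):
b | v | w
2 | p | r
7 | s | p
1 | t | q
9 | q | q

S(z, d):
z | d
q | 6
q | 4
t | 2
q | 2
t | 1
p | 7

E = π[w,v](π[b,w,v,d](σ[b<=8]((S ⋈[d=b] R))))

σ filters on b, owned by the right side.
E' = π[w,v](π[b,w,v,d]((S ⋈[d=b] σ[b<=8](R))))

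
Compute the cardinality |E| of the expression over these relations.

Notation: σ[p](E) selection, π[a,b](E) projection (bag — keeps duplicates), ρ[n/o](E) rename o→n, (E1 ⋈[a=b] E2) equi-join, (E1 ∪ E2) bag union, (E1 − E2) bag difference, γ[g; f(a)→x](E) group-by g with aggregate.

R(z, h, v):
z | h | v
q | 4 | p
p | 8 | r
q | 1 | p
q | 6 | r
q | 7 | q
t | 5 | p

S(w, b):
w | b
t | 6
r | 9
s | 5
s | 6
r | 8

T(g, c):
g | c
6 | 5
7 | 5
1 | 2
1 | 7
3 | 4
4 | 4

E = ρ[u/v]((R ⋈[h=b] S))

Stepwise |·|:
  R → 6
  S → 5
  (R ⋈[h=b] S) → 4
  ρ[u/v]((R ⋈[h=b] S)) → 4

|E| = 4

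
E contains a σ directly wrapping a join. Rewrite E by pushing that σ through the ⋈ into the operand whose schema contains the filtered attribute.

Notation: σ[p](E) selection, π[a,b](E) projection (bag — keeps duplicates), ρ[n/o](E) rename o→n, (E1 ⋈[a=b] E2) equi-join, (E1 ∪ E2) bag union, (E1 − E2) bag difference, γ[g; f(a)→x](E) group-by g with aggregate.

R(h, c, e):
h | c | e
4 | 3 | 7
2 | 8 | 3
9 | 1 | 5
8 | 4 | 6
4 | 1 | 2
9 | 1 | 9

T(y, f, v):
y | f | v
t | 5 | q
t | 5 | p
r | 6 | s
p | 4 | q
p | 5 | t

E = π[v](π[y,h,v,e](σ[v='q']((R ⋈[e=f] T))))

σ filters on v, owned by the right side.
E' = π[v](π[y,h,v,e]((R ⋈[e=f] σ[v='q'](T))))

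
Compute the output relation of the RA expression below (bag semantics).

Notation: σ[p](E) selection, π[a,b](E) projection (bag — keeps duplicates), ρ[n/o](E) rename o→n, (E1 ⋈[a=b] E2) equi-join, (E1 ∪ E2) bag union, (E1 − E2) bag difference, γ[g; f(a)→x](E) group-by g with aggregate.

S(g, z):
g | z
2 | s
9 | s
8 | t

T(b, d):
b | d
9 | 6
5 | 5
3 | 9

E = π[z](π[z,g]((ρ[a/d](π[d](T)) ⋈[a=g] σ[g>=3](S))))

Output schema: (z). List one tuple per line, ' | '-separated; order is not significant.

Row counts bottom-up:
  T → 3
  π[d](T) → 3
  ρ[a/d](π[d](T)) → 3
  S → 3
  σ[g>=3](S) → 2
  (ρ[a/d](π[d](T)) ⋈[a=g] σ[g>=3](S)) → 1
  π[z,g]((ρ[a/d](π[d](T)) ⋈[a=g] σ[g>=3](S))) → 1
  π[z](π[z,g]((ρ[a/d](π[d](T)) ⋈[a=g] σ[g>=3](S)))) → 1

== RESULT ==
z
s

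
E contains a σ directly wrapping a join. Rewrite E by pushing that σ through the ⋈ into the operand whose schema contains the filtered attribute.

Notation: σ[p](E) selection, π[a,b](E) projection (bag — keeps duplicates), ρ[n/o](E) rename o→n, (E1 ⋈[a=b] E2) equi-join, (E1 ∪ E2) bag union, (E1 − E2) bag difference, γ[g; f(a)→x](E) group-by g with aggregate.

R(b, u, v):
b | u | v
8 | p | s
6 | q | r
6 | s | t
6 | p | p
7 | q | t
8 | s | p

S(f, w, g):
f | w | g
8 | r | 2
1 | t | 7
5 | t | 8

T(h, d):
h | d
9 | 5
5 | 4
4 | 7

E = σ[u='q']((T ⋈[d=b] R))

σ filters on u, owned by the right side.
E' = (T ⋈[d=b] σ[u='q'](R))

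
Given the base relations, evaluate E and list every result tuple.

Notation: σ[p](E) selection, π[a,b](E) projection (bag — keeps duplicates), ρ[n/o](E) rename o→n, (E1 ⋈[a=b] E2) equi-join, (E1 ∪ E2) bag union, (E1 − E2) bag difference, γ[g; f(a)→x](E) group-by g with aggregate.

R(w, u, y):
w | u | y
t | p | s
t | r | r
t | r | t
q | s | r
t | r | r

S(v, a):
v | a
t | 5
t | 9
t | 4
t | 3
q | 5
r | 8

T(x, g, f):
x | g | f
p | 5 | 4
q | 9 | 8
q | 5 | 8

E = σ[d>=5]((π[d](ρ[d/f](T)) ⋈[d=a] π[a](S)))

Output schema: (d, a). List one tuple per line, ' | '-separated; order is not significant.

Subexpression sizes:
  T → 3
  ρ[d/f](T) → 3
  π[d](ρ[d/f](T)) → 3
  S → 6
  π[a](S) → 6
  (π[d](ρ[d/f](T)) ⋈[d=a] π[a](S)) → 3
  σ[d>=5]((π[d](ρ[d/f](T)) ⋈[d=a] π[a](S))) → 2

== RESULT ==
d | a
8 | 8
8 | 8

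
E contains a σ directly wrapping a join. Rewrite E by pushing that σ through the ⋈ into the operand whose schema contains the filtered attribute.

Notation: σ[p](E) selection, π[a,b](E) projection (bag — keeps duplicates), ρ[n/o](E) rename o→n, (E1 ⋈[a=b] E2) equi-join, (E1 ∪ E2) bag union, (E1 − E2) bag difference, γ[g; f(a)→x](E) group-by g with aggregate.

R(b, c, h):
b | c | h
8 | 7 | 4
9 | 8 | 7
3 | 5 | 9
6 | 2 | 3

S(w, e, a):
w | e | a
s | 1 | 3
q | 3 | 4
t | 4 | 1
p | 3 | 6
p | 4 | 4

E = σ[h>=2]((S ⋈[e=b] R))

σ filters on h, owned by the right side.
E' = (S ⋈[e=b] σ[h>=2](R))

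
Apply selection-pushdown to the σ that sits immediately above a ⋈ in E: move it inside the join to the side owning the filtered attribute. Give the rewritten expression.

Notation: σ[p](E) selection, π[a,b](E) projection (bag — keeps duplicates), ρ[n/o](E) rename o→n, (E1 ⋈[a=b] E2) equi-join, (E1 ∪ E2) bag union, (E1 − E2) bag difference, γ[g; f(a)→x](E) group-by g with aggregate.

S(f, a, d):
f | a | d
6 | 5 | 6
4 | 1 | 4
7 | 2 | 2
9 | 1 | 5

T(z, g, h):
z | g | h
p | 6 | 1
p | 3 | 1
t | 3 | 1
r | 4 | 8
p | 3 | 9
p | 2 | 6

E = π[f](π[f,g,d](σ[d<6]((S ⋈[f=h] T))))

σ filters on d, owned by the left side.
E' = π[f](π[f,g,d]((σ[d<6](S) ⋈[f=h] T)))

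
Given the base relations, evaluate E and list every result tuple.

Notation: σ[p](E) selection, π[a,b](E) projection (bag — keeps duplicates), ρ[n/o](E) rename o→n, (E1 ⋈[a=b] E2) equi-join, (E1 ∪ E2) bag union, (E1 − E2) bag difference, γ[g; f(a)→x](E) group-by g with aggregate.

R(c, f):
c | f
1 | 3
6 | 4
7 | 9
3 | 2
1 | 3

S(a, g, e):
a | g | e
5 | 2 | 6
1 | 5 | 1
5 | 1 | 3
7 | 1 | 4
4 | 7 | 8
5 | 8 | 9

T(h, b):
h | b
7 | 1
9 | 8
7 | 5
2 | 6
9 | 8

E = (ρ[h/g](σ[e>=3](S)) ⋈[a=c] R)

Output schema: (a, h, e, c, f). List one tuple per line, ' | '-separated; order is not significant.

Stepwise |·|:
  S → 6
  σ[e>=3](S) → 5
  ρ[h/g](σ[e>=3](S)) → 5
  R → 5
  (ρ[h/g](σ[e>=3](S)) ⋈[a=c] R) → 1

== RESULT ==
a | h | e | c | f
7 | 1 | 4 | 7 | 9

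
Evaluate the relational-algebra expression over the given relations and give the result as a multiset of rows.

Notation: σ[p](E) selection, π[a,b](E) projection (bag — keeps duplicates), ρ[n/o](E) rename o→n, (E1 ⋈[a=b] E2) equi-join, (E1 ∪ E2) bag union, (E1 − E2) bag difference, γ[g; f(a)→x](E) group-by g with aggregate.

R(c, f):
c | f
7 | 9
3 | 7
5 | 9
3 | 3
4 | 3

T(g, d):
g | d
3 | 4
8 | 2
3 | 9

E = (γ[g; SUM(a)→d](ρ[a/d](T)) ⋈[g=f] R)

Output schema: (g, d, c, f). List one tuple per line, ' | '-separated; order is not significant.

Stepwise |·|:
  T → 3
  ρ[a/d](T) → 3
  γ[g; SUM(a)→d](ρ[a/d](T)) → 2
  R → 5
  (γ[g; SUM(a)→d](ρ[a/d](T)) ⋈[g=f] R) → 2

== RESULT ==
g | d | c | f
3 | 13 | 3 | 3
3 | 13 | 4 | 3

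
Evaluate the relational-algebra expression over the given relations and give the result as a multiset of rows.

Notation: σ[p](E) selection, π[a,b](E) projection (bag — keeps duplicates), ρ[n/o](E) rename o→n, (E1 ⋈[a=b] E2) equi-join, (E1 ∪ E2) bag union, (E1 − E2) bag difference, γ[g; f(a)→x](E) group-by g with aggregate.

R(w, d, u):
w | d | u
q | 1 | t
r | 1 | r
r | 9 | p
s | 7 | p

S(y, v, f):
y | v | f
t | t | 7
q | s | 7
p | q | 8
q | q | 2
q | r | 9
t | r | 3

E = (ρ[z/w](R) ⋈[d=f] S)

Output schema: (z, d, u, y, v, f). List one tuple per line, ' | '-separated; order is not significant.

Row counts bottom-up:
  R → 4
  ρ[z/w](R) → 4
  S → 6
  (ρ[z/w](R) ⋈[d=f] S) → 3

== RESULT ==
z | d | u | y | v | f
r | 9 | p | q | r | 9
s | 7 | p | q | s | 7
s | 7 | p | t | t | 7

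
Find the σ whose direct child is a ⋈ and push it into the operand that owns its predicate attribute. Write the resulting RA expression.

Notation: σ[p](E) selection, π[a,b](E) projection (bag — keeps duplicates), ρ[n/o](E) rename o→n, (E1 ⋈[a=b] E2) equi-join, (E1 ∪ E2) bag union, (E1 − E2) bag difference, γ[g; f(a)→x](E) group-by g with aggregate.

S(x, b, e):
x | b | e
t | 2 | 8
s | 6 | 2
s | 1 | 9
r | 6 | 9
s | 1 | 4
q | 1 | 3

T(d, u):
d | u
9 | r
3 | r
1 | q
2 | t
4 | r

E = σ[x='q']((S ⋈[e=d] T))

σ filters on x, owned by the left side.
E' = (σ[x='q'](S) ⋈[e=d] T)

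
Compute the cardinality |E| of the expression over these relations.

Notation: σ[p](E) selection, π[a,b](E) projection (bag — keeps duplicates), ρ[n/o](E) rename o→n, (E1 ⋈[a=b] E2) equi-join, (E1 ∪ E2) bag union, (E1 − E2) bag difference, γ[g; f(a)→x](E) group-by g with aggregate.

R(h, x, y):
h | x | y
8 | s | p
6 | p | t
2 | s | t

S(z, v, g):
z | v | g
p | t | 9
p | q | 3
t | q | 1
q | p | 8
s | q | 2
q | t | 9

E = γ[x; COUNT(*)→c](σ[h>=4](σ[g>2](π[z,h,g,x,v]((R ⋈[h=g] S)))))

Subexpression sizes:
  R → 3
  S → 6
  (R ⋈[h=g] S) → 2
  π[z,h,g,x,v]((R ⋈[h=g] S)) → 2
  σ[g>2](π[z,h,g,x,v]((R ⋈[h=g] S))) → 1
  σ[h>=4](σ[g>2](π[z,h,g,x,v]((R ⋈[h=g] S)))) → 1
  γ[x; COUNT(*)→c](σ[h>=4](σ[g>2](π[z,h,g,x,v]((R ⋈[h=g] S))))) → 1

|E| = 1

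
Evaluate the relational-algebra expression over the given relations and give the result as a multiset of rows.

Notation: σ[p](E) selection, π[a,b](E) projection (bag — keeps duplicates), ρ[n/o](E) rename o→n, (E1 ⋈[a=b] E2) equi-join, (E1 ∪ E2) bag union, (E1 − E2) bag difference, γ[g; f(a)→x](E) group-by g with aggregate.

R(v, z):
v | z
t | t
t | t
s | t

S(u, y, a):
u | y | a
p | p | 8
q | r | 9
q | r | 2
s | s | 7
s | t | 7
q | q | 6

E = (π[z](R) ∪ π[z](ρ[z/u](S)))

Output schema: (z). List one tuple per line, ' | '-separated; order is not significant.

Row counts bottom-up:
  R → 3
  π[z](R) → 3
  S → 6
  ρ[z/u](S) → 6
  π[z](ρ[z/u](S)) → 6
  (π[z](R) ∪ π[z](ρ[z/u](S))) → 9

== RESULT ==
z
p
q
q
q
s
s
t
t
t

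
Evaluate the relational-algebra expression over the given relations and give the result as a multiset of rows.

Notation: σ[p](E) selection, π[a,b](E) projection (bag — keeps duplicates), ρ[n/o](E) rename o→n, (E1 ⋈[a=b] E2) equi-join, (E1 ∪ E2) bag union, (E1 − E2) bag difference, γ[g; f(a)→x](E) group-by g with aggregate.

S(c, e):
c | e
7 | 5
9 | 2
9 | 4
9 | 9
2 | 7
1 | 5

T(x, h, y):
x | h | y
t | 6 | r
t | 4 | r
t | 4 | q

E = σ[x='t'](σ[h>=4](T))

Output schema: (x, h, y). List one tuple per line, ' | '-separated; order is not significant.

Row counts bottom-up:
  T → 3
  σ[h>=4](T) → 3
  σ[x='t'](σ[h>=4](T)) → 3

== RESULT ==
x | h | y
t | 4 | q
t | 4 | r
t | 6 | r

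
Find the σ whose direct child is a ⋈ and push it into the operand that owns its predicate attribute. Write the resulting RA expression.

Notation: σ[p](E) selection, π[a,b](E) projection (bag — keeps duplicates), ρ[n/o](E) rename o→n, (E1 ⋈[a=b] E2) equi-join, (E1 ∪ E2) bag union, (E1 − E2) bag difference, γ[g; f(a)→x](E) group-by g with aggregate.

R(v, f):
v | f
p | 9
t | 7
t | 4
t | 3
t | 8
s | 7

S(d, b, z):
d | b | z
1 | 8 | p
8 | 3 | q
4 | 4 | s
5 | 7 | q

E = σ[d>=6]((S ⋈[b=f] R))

σ filters on d, owned by the left side.
E' = (σ[d>=6](S) ⋈[b=f] R)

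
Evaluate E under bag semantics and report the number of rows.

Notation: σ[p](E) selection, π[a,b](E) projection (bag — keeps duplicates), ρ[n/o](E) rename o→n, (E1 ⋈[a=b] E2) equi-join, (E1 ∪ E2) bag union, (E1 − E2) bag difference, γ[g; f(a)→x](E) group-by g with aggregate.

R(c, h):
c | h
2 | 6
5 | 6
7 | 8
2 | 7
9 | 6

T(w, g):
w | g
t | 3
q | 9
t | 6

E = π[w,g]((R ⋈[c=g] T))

Subexpression sizes:
  R → 5
  T → 3
  (R ⋈[c=g] T) → 1
  π[w,g]((R ⋈[c=g] T)) → 1

|E| = 1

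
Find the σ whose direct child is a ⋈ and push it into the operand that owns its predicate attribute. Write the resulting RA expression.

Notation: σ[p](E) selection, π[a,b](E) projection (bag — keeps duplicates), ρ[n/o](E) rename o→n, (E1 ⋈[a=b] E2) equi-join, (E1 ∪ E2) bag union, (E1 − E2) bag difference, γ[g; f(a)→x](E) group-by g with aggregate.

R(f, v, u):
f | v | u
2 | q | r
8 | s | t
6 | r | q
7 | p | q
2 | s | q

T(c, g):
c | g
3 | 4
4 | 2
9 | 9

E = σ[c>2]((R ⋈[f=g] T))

σ filters on c, owned by the right side.
E' = (R ⋈[f=g] σ[c>2](T))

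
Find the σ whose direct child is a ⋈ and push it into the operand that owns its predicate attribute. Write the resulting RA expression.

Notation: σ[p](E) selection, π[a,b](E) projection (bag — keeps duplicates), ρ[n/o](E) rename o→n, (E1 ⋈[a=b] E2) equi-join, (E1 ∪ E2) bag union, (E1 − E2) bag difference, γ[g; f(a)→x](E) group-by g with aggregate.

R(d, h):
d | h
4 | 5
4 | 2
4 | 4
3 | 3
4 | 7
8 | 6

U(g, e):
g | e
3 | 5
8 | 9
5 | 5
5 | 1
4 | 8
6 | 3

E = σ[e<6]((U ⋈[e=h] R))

σ filters on e, owned by the left side.
E' = (σ[e<6](U) ⋈[e=h] R)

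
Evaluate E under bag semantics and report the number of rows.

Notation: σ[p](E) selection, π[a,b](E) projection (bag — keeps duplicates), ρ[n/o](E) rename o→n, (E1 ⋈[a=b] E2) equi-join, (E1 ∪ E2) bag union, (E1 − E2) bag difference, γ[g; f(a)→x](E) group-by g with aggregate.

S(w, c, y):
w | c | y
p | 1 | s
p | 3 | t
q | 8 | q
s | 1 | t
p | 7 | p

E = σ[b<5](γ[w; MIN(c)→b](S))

Subexpression sizes:
  S → 5
  γ[w; MIN(c)→b](S) → 3
  σ[b<5](γ[w; MIN(c)→b](S)) → 2

|E| = 2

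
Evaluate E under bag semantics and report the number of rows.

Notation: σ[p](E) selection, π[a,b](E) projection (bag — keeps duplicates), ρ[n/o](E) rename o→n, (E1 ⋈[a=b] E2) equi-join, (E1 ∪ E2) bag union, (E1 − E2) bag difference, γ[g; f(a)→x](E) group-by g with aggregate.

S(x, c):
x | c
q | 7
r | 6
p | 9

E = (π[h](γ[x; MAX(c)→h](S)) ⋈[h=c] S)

Stepwise |·|:
  S → 3
  γ[x; MAX(c)→h](S) → 3
  π[h](γ[x; MAX(c)→h](S)) → 3
  S → 3
  (π[h](γ[x; MAX(c)→h](S)) ⋈[h=c] S) → 3

|E| = 3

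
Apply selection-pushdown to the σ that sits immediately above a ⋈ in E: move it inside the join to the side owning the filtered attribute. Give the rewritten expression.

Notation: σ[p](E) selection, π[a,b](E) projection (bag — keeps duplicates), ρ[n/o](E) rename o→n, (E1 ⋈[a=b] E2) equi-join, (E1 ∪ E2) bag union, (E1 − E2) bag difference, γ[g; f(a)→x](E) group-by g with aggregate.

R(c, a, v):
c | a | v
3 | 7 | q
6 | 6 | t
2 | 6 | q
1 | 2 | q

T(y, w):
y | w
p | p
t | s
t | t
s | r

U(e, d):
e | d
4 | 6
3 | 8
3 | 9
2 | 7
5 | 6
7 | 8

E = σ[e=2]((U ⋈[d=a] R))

σ filters on e, owned by the left side.
E' = (σ[e=2](U) ⋈[d=a] R)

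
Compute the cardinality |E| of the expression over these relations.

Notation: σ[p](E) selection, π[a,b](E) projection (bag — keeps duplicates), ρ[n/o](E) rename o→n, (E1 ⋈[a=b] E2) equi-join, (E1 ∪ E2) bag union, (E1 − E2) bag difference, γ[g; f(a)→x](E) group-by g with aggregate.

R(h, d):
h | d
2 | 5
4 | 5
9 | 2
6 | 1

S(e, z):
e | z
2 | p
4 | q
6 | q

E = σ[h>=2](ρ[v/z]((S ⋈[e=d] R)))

Stepwise |·|:
  S → 3
  R → 4
  (S ⋈[e=d] R) → 1
  ρ[v/z]((S ⋈[e=d] R)) → 1
  σ[h>=2](ρ[v/z]((S ⋈[e=d] R))) → 1

|E| = 1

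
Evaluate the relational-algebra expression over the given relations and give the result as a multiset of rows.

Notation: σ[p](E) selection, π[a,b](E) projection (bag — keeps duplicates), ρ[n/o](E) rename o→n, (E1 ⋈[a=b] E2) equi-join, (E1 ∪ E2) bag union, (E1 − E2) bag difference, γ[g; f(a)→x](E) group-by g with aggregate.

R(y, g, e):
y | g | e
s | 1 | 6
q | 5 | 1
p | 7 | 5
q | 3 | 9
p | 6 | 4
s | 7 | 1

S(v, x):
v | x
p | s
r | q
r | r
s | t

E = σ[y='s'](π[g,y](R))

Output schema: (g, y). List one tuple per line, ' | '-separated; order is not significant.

Row counts bottom-up:
  R → 6
  π[g,y](R) → 6
  σ[y='s'](π[g,y](R)) → 2

== RESULT ==
g | y
1 | s
7 | s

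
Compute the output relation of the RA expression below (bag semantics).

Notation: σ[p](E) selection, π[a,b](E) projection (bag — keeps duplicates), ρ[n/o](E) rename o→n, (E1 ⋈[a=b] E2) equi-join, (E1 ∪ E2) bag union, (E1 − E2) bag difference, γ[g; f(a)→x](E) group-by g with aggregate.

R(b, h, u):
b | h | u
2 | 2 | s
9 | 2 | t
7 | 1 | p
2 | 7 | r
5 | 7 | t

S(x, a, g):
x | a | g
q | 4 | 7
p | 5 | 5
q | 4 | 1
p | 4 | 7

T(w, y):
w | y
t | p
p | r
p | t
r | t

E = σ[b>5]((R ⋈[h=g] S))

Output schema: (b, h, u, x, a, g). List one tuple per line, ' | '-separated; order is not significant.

Per-node cardinality:
  R → 5
  S → 4
  (R ⋈[h=g] S) → 5
  σ[b>5]((R ⋈[h=g] S)) → 1

== RESULT ==
b | h | u | x | a | g
7 | 1 | p | q | 4 | 1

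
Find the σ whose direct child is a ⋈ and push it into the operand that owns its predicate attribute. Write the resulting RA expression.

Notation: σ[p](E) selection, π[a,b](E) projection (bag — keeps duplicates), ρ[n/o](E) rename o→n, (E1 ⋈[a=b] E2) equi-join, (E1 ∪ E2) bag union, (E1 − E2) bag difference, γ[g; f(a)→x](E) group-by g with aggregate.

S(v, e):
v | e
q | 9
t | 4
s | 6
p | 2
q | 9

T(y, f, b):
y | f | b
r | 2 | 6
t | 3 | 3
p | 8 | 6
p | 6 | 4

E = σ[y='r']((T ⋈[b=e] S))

σ filters on y, owned by the left side.
E' = (σ[y='r'](T) ⋈[b=e] S)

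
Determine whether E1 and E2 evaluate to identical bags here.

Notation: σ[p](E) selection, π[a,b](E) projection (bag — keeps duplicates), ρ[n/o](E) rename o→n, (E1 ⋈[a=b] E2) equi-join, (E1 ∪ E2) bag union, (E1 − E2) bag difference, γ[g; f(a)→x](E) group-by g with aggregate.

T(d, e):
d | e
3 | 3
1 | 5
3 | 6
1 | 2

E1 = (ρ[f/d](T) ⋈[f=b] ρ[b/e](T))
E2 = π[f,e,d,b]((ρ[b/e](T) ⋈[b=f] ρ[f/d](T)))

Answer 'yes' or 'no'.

E1 row counts bottom-up:
  T → 4
  ρ[f/d](T) → 4
  T → 4
  ρ[b/e](T) → 4
  (ρ[f/d](T) ⋈[f=b] ρ[b/e](T)) → 2
E2 row counts bottom-up:
  T → 4
  ρ[b/e](T) → 4
  T → 4
  ρ[f/d](T) → 4
  (ρ[b/e](T) ⋈[b=f] ρ[f/d](T)) → 2
  π[f,e,d,b]((ρ[b/e](T) ⋈[b=f] ρ[f/d](T))) → 2

E1 and E2 produce the same multiset:
f | e | d | b
3 | 3 | 3 | 3
3 | 6 | 3 | 3

yes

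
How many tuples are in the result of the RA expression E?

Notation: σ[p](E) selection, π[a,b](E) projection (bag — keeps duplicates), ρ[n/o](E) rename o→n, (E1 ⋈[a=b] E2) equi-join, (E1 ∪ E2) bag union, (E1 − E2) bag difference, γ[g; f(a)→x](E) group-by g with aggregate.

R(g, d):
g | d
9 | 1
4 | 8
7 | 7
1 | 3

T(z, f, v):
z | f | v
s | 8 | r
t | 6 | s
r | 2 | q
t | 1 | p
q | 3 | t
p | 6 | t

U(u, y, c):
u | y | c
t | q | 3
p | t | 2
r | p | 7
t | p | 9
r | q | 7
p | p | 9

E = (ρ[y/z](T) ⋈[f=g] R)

Per-node cardinality:
  T → 6
  ρ[y/z](T) → 6
  R → 4
  (ρ[y/z](T) ⋈[f=g] R) → 1

|E| = 1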